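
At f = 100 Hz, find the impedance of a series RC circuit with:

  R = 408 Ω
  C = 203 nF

Step 1 — Angular frequency: ω = 2π·f = 2π·100 = 628.3 rad/s.
Step 2 — Component impedances:
  R: Z = R = 408 Ω
  C: Z = 1/(jωC) = -j/(ω·C) = 0 - j7840 Ω
Step 3 — Series combination: Z_total = R + C = 408 - j7840 Ω = 7851∠-87.0° Ω.

Z = 408 - j7840 Ω = 7851∠-87.0° Ω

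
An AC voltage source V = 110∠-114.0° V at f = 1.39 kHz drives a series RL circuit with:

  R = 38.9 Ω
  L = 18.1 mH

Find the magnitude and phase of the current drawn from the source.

Step 1 — Angular frequency: ω = 2π·f = 2π·1390 = 8734 rad/s.
Step 2 — Component impedances:
  R: Z = R = 38.9 Ω
  L: Z = jωL = j·8734·0.0181 = 0 + j158.1 Ω
Step 3 — Series combination: Z_total = R + L = 38.9 + j158.1 Ω = 162.8∠76.2° Ω.
Step 4 — Source phasor: V = 110∠-114.0° V = -44.74 - j100.5 V.
Step 5 — Ohm's law: I = V / Z_total = (-44.74 - j100.5) / (38.9 + j158.1) = -0.6651 + j0.1194 A.
Step 6 — Convert to polar: |I| = 0.6757 A, ∠I = 169.8°.

I = 0.6757∠169.8° A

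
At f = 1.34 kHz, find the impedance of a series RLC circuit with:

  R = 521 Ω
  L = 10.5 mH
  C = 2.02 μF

Step 1 — Angular frequency: ω = 2π·f = 2π·1340 = 8419 rad/s.
Step 2 — Component impedances:
  R: Z = R = 521 Ω
  L: Z = jωL = j·8419·0.0105 = 0 + j88.4 Ω
  C: Z = 1/(jωC) = -j/(ω·C) = 0 - j58.8 Ω
Step 3 — Series combination: Z_total = R + L + C = 521 + j29.61 Ω = 521.8∠3.3° Ω.

Z = 521 + j29.61 Ω = 521.8∠3.3° Ω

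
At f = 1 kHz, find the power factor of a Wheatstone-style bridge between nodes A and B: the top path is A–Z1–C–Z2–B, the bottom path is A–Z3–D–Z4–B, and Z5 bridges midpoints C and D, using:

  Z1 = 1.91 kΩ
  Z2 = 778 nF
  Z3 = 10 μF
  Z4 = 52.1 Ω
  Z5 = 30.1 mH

Step 1 — Angular frequency: ω = 2π·f = 2π·1000 = 6283 rad/s.
Step 2 — Component impedances:
  Z1: Z = R = 1910 Ω
  Z2: Z = 1/(jωC) = -j/(ω·C) = 0 - j204.6 Ω
  Z3: Z = 1/(jωC) = -j/(ω·C) = 0 - j15.92 Ω
  Z4: Z = R = 52.1 Ω
  Z5: Z = jωL = j·6283·0.0301 = 0 + j189.1 Ω
Step 3 — Bridge requires nodal analysis (the Z5 bridge couples midpoints C and D, so the two paths cannot be reduced to a simple series/parallel combination). Setting node B to ground and injecting 1 A at node A, the 3-node admittance system at A, C, D solves to V_A = Z_AB = 13.7 - j25.05 Ω = 28.55∠-61.3° Ω.
Step 4 — Power factor: PF = cos(φ) = Re(Z)/|Z| = 13.697/28.552 = 0.4797.
Step 5 — Type: Im(Z) = -25.05 ⇒ leading (phase φ = -61.3°).

PF = 0.4797 (leading, φ = -61.3°)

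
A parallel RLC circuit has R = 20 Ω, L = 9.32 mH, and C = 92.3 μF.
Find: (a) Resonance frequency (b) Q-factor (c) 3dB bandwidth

Step 1 — Resonance: ω₀ = 1/√(LC) = 1/√(0.00932·9.23e-05) = 1078 rad/s.
Step 2 — f₀ = ω₀/(2π) = 171.6 Hz.
Step 3 — Parallel Q: Q = R/(ω₀L) = 20/(1078·0.00932) = 1.99.
Step 4 — Bandwidth: Δω = ω₀/Q = 541.7 rad/s; BW = Δω/(2π) = 86.22 Hz.

(a) f₀ = 171.6 Hz  (b) Q = 1.99  (c) BW = 86.22 Hz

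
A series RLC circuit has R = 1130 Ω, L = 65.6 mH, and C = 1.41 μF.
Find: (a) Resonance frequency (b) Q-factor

Step 1 — Resonance condition Im(Z)=0 gives ω₀ = 1/√(LC).
Step 2 — ω₀ = 1/√(0.0656·1.41e-06) = 3288 rad/s.
Step 3 — f₀ = ω₀/(2π) = 523.3 Hz.
Step 4 — Series Q: Q = ω₀L/R = 3288·0.0656/1130 = 0.1909.

(a) f₀ = 523.3 Hz  (b) Q = 0.1909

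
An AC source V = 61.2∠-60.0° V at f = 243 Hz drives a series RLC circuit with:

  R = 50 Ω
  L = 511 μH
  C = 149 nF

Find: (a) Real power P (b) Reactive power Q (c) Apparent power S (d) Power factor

Step 1 — Angular frequency: ω = 2π·f = 2π·243 = 1527 rad/s.
Step 2 — Component impedances:
  R: Z = R = 50 Ω
  L: Z = jωL = j·1527·0.000511 = 0 + j0.7802 Ω
  C: Z = 1/(jωC) = -j/(ω·C) = 0 - j4396 Ω
Step 3 — Series combination: Z_total = R + L + C = 50 - j4395 Ω = 4395∠-89.3° Ω.
Step 4 — Source phasor: V = 61.2∠-60.0° V = 30.6 - j53 V.
Step 5 — Current: I = V / Z = 0.01214 + j0.006825 A = 0.01392∠29.3° A.
Step 6 — Complex power: S = V·I* = 0.009694 - j0.8521 VA.
Step 7 — Real power: P = Re(S) = 0.009694 W.
Step 8 — Reactive power: Q = Im(S) = -0.8521 VAR.
Step 9 — Apparent power: |S| = 0.8522 VA.
Step 10 — Power factor: PF = P/|S| = 0.01138 (leading).

(a) P = 0.009694 W  (b) Q = -0.8521 VAR  (c) S = 0.8522 VA  (d) PF = 0.01138 (leading)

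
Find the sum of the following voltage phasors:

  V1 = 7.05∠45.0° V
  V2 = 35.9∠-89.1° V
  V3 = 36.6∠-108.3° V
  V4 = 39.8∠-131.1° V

Step 1 — Convert each phasor to rectangular form:
  V1 = 7.05·(cos(45.0°) + j·sin(45.0°)) = 4.985 + j4.985 V
  V2 = 35.9·(cos(-89.1°) + j·sin(-89.1°)) = 0.5639 - j35.9 V
  V3 = 36.6·(cos(-108.3°) + j·sin(-108.3°)) = -11.49 - j34.75 V
  V4 = 39.8·(cos(-131.1°) + j·sin(-131.1°)) = -26.16 - j29.99 V
Step 2 — Sum components: V_total = -32.11 - j95.65 V.
Step 3 — Convert to polar: |V_total| = 100.9 V, ∠V_total = -108.6°.

V_total = 100.9∠-108.6° V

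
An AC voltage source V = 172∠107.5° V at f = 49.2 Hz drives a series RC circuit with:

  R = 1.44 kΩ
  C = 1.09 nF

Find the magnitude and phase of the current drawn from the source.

Step 1 — Angular frequency: ω = 2π·f = 2π·49.2 = 309.1 rad/s.
Step 2 — Component impedances:
  R: Z = R = 1440 Ω
  C: Z = 1/(jωC) = -j/(ω·C) = 0 - j2.968e+06 Ω
Step 3 — Series combination: Z_total = R + C = 1440 - j2.968e+06 Ω = 2.968e+06∠-90.0° Ω.
Step 4 — Source phasor: V = 172∠107.5° V = -51.72 + j164 V.
Step 5 — Ohm's law: I = V / Z_total = (-51.72 + j164) / (1440 - j2.968e+06) = -5.528e-05 - j1.74e-05 A.
Step 6 — Convert to polar: |I| = 5.796e-05 A, ∠I = -162.5°.

I = 5.796e-05∠-162.5° A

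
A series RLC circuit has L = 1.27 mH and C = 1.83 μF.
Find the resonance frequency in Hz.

Step 1 — Resonance condition Im(Z)=0 gives ω₀ = 1/√(LC).
Step 2 — ω₀ = 1/√(0.00127·1.83e-06) = 2.074e+04 rad/s.
Step 3 — f₀ = ω₀/(2π) = 3301 Hz.

f₀ = 3301 Hz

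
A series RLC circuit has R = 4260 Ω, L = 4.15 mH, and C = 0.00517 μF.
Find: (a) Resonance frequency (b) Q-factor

Step 1 — Resonance condition Im(Z)=0 gives ω₀ = 1/√(LC).
Step 2 — ω₀ = 1/√(0.00415·5.17e-09) = 2.159e+05 rad/s.
Step 3 — f₀ = ω₀/(2π) = 3.436e+04 Hz.
Step 4 — Series Q: Q = ω₀L/R = 2.159e+05·0.00415/4260 = 0.2103.

(a) f₀ = 3.436e+04 Hz  (b) Q = 0.2103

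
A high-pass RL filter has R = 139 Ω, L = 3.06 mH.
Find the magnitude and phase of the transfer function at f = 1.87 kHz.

Step 1 — Angular frequency: ω = 2π·1870 = 1.175e+04 rad/s.
Step 2 — Transfer function: H(jω) = jωL/(R + jωL).
Step 3 — Numerator jωL = j·35.95; denominator R + jωL = 139 + j35.95.
Step 4 — H = 0.06271 + j0.2424.
Step 5 — Magnitude: |H| = 0.2504 (-12.0 dB); phase: φ = 75.5°.

|H| = 0.2504 (-12.0 dB), φ = 75.5°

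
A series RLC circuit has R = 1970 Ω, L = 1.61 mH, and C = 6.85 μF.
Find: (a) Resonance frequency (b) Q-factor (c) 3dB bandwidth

Step 1 — Resonance condition Im(Z)=0 gives ω₀ = 1/√(LC).
Step 2 — ω₀ = 1/√(0.00161·6.85e-06) = 9522 rad/s.
Step 3 — f₀ = ω₀/(2π) = 1516 Hz.
Step 4 — Series Q: Q = ω₀L/R = 9522·0.00161/1970 = 0.007782.
Step 5 — 3dB bandwidth: Δω = ω₀/Q = 1.224e+06 rad/s; BW = Δω/(2π) = 1.947e+05 Hz.

(a) f₀ = 1516 Hz  (b) Q = 0.007782  (c) BW = 1.947e+05 Hz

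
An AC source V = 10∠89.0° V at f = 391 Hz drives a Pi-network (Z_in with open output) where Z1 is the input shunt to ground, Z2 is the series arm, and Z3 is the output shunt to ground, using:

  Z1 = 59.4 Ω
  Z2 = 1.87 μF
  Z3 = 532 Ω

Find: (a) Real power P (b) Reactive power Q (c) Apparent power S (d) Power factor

Step 1 — Angular frequency: ω = 2π·f = 2π·391 = 2457 rad/s.
Step 2 — Component impedances:
  Z1: Z = R = 59.4 Ω
  Z2: Z = 1/(jωC) = -j/(ω·C) = 0 - j217.7 Ω
  Z3: Z = R = 532 Ω
Step 3 — With open output, the series arm Z2 and the output shunt Z3 appear in series to ground: Z2 + Z3 = 532 - j217.7 Ω.
Step 4 — Parallel with input shunt Z1: Z_in = Z1 || (Z2 + Z3) = 54.15 - j1.934 Ω = 54.18∠-2.0° Ω.
Step 5 — Source phasor: V = 10∠89.0° V = 0.1745 + j9.998 V.
Step 6 — Current: I = V / Z = -0.003368 + j0.1845 A = 0.1846∠91.0° A.
Step 7 — Complex power: S = V·I* = 1.845 - j0.06588 VA.
Step 8 — Real power: P = Re(S) = 1.845 W.
Step 9 — Reactive power: Q = Im(S) = -0.06588 VAR.
Step 10 — Apparent power: |S| = 1.846 VA.
Step 11 — Power factor: PF = P/|S| = 0.9994 (leading).

(a) P = 1.845 W  (b) Q = -0.06588 VAR  (c) S = 1.846 VA  (d) PF = 0.9994 (leading)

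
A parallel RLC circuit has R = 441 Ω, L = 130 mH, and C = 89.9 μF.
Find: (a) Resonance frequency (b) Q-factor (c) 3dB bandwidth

Step 1 — Resonance: ω₀ = 1/√(LC) = 1/√(0.13·8.99e-05) = 292.5 rad/s.
Step 2 — f₀ = ω₀/(2π) = 46.56 Hz.
Step 3 — Parallel Q: Q = R/(ω₀L) = 441/(292.5·0.13) = 11.6.
Step 4 — Bandwidth: Δω = ω₀/Q = 25.22 rad/s; BW = Δω/(2π) = 4.014 Hz.

(a) f₀ = 46.56 Hz  (b) Q = 11.6  (c) BW = 4.014 Hz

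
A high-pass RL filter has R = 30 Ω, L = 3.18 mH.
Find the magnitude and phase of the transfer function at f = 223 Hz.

Step 1 — Angular frequency: ω = 2π·223 = 1401 rad/s.
Step 2 — Transfer function: H(jω) = jωL/(R + jωL).
Step 3 — Numerator jωL = j·4.456; denominator R + jωL = 30 + j4.456.
Step 4 — H = 0.02158 + j0.1453.
Step 5 — Magnitude: |H| = 0.1469 (-16.7 dB); phase: φ = 81.6°.

|H| = 0.1469 (-16.7 dB), φ = 81.6°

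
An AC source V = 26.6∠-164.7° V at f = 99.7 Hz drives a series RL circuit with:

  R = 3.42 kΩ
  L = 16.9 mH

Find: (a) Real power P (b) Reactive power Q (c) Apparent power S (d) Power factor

Step 1 — Angular frequency: ω = 2π·f = 2π·99.7 = 626.4 rad/s.
Step 2 — Component impedances:
  R: Z = R = 3420 Ω
  L: Z = jωL = j·626.4·0.0169 = 0 + j10.59 Ω
Step 3 — Series combination: Z_total = R + L = 3420 + j10.59 Ω = 3420∠0.2° Ω.
Step 4 — Source phasor: V = 26.6∠-164.7° V = -25.66 - j7.019 V.
Step 5 — Current: I = V / Z = -0.007508 - j0.002029 A = 0.007778∠-164.9° A.
Step 6 — Complex power: S = V·I* = 0.2069 + j0.0006404 VA.
Step 7 — Real power: P = Re(S) = 0.2069 W.
Step 8 — Reactive power: Q = Im(S) = 0.0006404 VAR.
Step 9 — Apparent power: |S| = 0.2069 VA.
Step 10 — Power factor: PF = P/|S| = 1 (lagging).

(a) P = 0.2069 W  (b) Q = 0.0006404 VAR  (c) S = 0.2069 VA  (d) PF = 1 (lagging)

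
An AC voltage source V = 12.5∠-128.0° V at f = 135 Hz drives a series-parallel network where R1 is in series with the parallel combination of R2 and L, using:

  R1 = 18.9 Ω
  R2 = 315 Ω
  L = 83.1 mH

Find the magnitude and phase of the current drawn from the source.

Step 1 — Angular frequency: ω = 2π·f = 2π·135 = 848.2 rad/s.
Step 2 — Component impedances:
  R1: Z = R = 18.9 Ω
  R2: Z = R = 315 Ω
  L: Z = jωL = j·848.2·0.0831 = 0 + j70.49 Ω
Step 3 — Parallel branch: R2 || L = 1/(1/R2 + 1/L) = 15.02 + j67.13 Ω.
Step 4 — Series with R1: Z_total = R1 + (R2 || L) = 33.92 + j67.13 Ω = 75.21∠63.2° Ω.
Step 5 — Source phasor: V = 12.5∠-128.0° V = -7.696 - j9.85 V.
Step 6 — Ohm's law: I = V / Z_total = (-7.696 - j9.85) / (33.92 + j67.13) = -0.163 + j0.03226 A.
Step 7 — Convert to polar: |I| = 0.1662 A, ∠I = 168.8°.

I = 0.1662∠168.8° A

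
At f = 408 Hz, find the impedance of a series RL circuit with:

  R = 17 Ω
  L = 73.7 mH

Step 1 — Angular frequency: ω = 2π·f = 2π·408 = 2564 rad/s.
Step 2 — Component impedances:
  R: Z = R = 17 Ω
  L: Z = jωL = j·2564·0.0737 = 0 + j188.9 Ω
Step 3 — Series combination: Z_total = R + L = 17 + j188.9 Ω = 189.7∠84.9° Ω.

Z = 17 + j188.9 Ω = 189.7∠84.9° Ω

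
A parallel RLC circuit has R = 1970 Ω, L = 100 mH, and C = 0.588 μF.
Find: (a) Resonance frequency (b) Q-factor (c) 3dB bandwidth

Step 1 — Resonance: ω₀ = 1/√(LC) = 1/√(0.1·5.88e-07) = 4124 rad/s.
Step 2 — f₀ = ω₀/(2π) = 656.3 Hz.
Step 3 — Parallel Q: Q = R/(ω₀L) = 1970/(4124·0.1) = 4.777.
Step 4 — Bandwidth: Δω = ω₀/Q = 863.3 rad/s; BW = Δω/(2π) = 137.4 Hz.

(a) f₀ = 656.3 Hz  (b) Q = 4.777  (c) BW = 137.4 Hz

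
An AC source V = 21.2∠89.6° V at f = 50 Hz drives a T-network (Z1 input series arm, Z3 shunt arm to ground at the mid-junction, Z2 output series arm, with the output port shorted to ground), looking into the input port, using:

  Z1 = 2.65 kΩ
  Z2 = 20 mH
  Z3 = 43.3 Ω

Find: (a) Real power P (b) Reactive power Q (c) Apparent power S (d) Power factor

Step 1 — Angular frequency: ω = 2π·f = 2π·50 = 314.2 rad/s.
Step 2 — Component impedances:
  Z1: Z = R = 2650 Ω
  Z2: Z = jωL = j·314.2·0.02 = 0 + j6.283 Ω
  Z3: Z = R = 43.3 Ω
Step 3 — With the output port shorted to ground, the output series arm Z2 runs from the junction to ground; the shunt arm Z3 also runs from the junction to ground. They appear in parallel: Z3 || Z2 = 0.8929 + j6.154 Ω.
Step 4 — Series with input arm Z1: Z_in = Z1 + (Z3 || Z2) = 2651 + j6.154 Ω = 2651∠0.1° Ω.
Step 5 — Source phasor: V = 21.2∠89.6° V = 0.148 + j21.2 V.
Step 6 — Current: I = V / Z = 7.439e-05 + j0.007997 A = 0.007997∠89.5° A.
Step 7 — Complex power: S = V·I* = 0.1695 + j0.0003936 VA.
Step 8 — Real power: P = Re(S) = 0.1695 W.
Step 9 — Reactive power: Q = Im(S) = 0.0003936 VAR.
Step 10 — Apparent power: |S| = 0.1695 VA.
Step 11 — Power factor: PF = P/|S| = 1 (lagging).

(a) P = 0.1695 W  (b) Q = 0.0003936 VAR  (c) S = 0.1695 VA  (d) PF = 1 (lagging)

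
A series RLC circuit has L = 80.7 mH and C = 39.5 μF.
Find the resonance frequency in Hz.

Step 1 — Resonance condition Im(Z)=0 gives ω₀ = 1/√(LC).
Step 2 — ω₀ = 1/√(0.0807·3.95e-05) = 560.1 rad/s.
Step 3 — f₀ = ω₀/(2π) = 89.14 Hz.

f₀ = 89.14 Hz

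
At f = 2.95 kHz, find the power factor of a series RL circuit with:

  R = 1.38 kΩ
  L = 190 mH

Step 1 — Angular frequency: ω = 2π·f = 2π·2950 = 1.854e+04 rad/s.
Step 2 — Component impedances:
  R: Z = R = 1380 Ω
  L: Z = jωL = j·1.854e+04·0.19 = 0 + j3522 Ω
Step 3 — Series combination: Z_total = R + L = 1380 + j3522 Ω = 3782∠68.6° Ω.
Step 4 — Power factor: PF = cos(φ) = Re(Z)/|Z| = 1380/3782.5 = 0.3648.
Step 5 — Type: Im(Z) = 3522 ⇒ lagging (phase φ = 68.6°).

PF = 0.3648 (lagging, φ = 68.6°)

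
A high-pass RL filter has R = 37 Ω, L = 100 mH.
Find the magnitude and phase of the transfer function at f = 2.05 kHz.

Step 1 — Angular frequency: ω = 2π·2050 = 1.288e+04 rad/s.
Step 2 — Transfer function: H(jω) = jωL/(R + jωL).
Step 3 — Numerator jωL = j·1288; denominator R + jωL = 37 + j1288.
Step 4 — H = 0.9992 + j0.0287.
Step 5 — Magnitude: |H| = 0.9996 (-0.0 dB); phase: φ = 1.6°.

|H| = 0.9996 (-0.0 dB), φ = 1.6°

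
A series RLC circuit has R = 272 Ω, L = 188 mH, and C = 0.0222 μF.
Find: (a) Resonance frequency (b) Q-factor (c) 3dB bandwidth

Step 1 — Resonance condition Im(Z)=0 gives ω₀ = 1/√(LC).
Step 2 — ω₀ = 1/√(0.188·2.22e-08) = 1.548e+04 rad/s.
Step 3 — f₀ = ω₀/(2π) = 2464 Hz.
Step 4 — Series Q: Q = ω₀L/R = 1.548e+04·0.188/272 = 10.7.
Step 5 — 3dB bandwidth: Δω = ω₀/Q = 1447 rad/s; BW = Δω/(2π) = 230.3 Hz.

(a) f₀ = 2464 Hz  (b) Q = 10.7  (c) BW = 230.3 Hz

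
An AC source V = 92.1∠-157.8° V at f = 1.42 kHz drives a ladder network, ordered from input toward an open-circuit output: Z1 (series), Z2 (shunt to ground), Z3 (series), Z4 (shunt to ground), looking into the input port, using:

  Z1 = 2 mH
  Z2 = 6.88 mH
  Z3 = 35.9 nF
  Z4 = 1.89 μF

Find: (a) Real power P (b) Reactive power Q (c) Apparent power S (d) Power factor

Step 1 — Angular frequency: ω = 2π·f = 2π·1420 = 8922 rad/s.
Step 2 — Component impedances:
  Z1: Z = jωL = j·8922·0.002 = 0 + j17.84 Ω
  Z2: Z = jωL = j·8922·0.00688 = 0 + j61.38 Ω
  Z3: Z = 1/(jωC) = -j/(ω·C) = 0 - j3122 Ω
  Z4: Z = 1/(jωC) = -j/(ω·C) = 0 - j59.3 Ω
Step 3 — Ladder network (open output): work backward from the far end, alternating series and parallel combinations. Z_in = 0 + j80.44 Ω = 80.44∠90.0° Ω.
Step 4 — Source phasor: V = 92.1∠-157.8° V = -85.27 - j34.8 V.
Step 5 — Current: I = V / Z = -0.4326 + j1.06 A = 1.145∠112.2° A.
Step 6 — Complex power: S = V·I* = 0 + j105.5 VA.
Step 7 — Real power: P = Re(S) = 0 W.
Step 8 — Reactive power: Q = Im(S) = 105.5 VAR.
Step 9 — Apparent power: |S| = 105.5 VA.
Step 10 — Power factor: PF = P/|S| = 0 (lagging).

(a) P = 0 W  (b) Q = 105.5 VAR  (c) S = 105.5 VA  (d) PF = 0 (lagging)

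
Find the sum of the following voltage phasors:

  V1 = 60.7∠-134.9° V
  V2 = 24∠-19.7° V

Step 1 — Convert each phasor to rectangular form:
  V1 = 60.7·(cos(-134.9°) + j·sin(-134.9°)) = -42.85 - j43 V
  V2 = 24·(cos(-19.7°) + j·sin(-19.7°)) = 22.6 - j8.09 V
Step 2 — Sum components: V_total = -20.25 - j51.09 V.
Step 3 — Convert to polar: |V_total| = 54.95 V, ∠V_total = -111.6°.

V_total = 54.95∠-111.6° V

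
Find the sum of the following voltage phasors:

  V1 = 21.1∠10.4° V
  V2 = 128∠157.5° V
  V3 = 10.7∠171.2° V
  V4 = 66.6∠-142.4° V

Step 1 — Convert each phasor to rectangular form:
  V1 = 21.1·(cos(10.4°) + j·sin(10.4°)) = 20.75 + j3.809 V
  V2 = 128·(cos(157.5°) + j·sin(157.5°)) = -118.3 + j48.98 V
  V3 = 10.7·(cos(171.2°) + j·sin(171.2°)) = -10.57 + j1.637 V
  V4 = 66.6·(cos(-142.4°) + j·sin(-142.4°)) = -52.77 - j40.64 V
Step 2 — Sum components: V_total = -160.8 + j13.79 V.
Step 3 — Convert to polar: |V_total| = 161.4 V, ∠V_total = 175.1°.

V_total = 161.4∠175.1° V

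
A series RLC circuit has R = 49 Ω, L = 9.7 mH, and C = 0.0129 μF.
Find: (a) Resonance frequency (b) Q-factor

Step 1 — Resonance condition Im(Z)=0 gives ω₀ = 1/√(LC).
Step 2 — ω₀ = 1/√(0.0097·1.29e-08) = 8.94e+04 rad/s.
Step 3 — f₀ = ω₀/(2π) = 1.423e+04 Hz.
Step 4 — Series Q: Q = ω₀L/R = 8.94e+04·0.0097/49 = 17.7.

(a) f₀ = 1.423e+04 Hz  (b) Q = 17.7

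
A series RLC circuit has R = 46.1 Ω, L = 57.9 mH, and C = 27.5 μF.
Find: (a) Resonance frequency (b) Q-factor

Step 1 — Resonance condition Im(Z)=0 gives ω₀ = 1/√(LC).
Step 2 — ω₀ = 1/√(0.0579·2.75e-05) = 792.5 rad/s.
Step 3 — f₀ = ω₀/(2π) = 126.1 Hz.
Step 4 — Series Q: Q = ω₀L/R = 792.5·0.0579/46.1 = 0.9953.

(a) f₀ = 126.1 Hz  (b) Q = 0.9953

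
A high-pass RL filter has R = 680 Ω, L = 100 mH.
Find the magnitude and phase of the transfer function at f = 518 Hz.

Step 1 — Angular frequency: ω = 2π·518 = 3255 rad/s.
Step 2 — Transfer function: H(jω) = jωL/(R + jωL).
Step 3 — Numerator jωL = j·325.5; denominator R + jωL = 680 + j325.5.
Step 4 — H = 0.1864 + j0.3894.
Step 5 — Magnitude: |H| = 0.4317 (-7.3 dB); phase: φ = 64.4°.

|H| = 0.4317 (-7.3 dB), φ = 64.4°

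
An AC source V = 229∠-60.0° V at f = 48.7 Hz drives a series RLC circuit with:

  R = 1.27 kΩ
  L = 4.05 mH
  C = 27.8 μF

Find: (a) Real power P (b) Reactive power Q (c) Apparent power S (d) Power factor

Step 1 — Angular frequency: ω = 2π·f = 2π·48.7 = 306 rad/s.
Step 2 — Component impedances:
  R: Z = R = 1270 Ω
  L: Z = jωL = j·306·0.00405 = 0 + j1.239 Ω
  C: Z = 1/(jωC) = -j/(ω·C) = 0 - j117.6 Ω
Step 3 — Series combination: Z_total = R + L + C = 1270 - j116.3 Ω = 1275∠-5.2° Ω.
Step 4 — Source phasor: V = 229∠-60.0° V = 114.5 - j198.3 V.
Step 5 — Current: I = V / Z = 0.1036 - j0.1467 A = 0.1796∠-54.8° A.
Step 6 — Complex power: S = V·I* = 40.95 - j3.75 VA.
Step 7 — Real power: P = Re(S) = 40.95 W.
Step 8 — Reactive power: Q = Im(S) = -3.75 VAR.
Step 9 — Apparent power: |S| = 41.12 VA.
Step 10 — Power factor: PF = P/|S| = 0.9958 (leading).

(a) P = 40.95 W  (b) Q = -3.75 VAR  (c) S = 41.12 VA  (d) PF = 0.9958 (leading)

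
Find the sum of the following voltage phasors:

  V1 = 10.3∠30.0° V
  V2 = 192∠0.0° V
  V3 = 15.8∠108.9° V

Step 1 — Convert each phasor to rectangular form:
  V1 = 10.3·(cos(30.0°) + j·sin(30.0°)) = 8.92 + j5.15 V
  V2 = 192·(cos(0.0°) + j·sin(0.0°)) = 192 V
  V3 = 15.8·(cos(108.9°) + j·sin(108.9°)) = -5.118 + j14.95 V
Step 2 — Sum components: V_total = 195.8 + j20.1 V.
Step 3 — Convert to polar: |V_total| = 196.8 V, ∠V_total = 5.9°.

V_total = 196.8∠5.9° V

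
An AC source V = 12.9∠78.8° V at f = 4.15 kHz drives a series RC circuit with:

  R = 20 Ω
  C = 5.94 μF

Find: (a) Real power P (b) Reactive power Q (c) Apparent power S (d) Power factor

Step 1 — Angular frequency: ω = 2π·f = 2π·4150 = 2.608e+04 rad/s.
Step 2 — Component impedances:
  R: Z = R = 20 Ω
  C: Z = 1/(jωC) = -j/(ω·C) = 0 - j6.456 Ω
Step 3 — Series combination: Z_total = R + C = 20 - j6.456 Ω = 21.02∠-17.9° Ω.
Step 4 — Source phasor: V = 12.9∠78.8° V = 2.506 + j12.65 V.
Step 5 — Current: I = V / Z = -0.07152 + j0.6096 A = 0.6138∠96.7° A.
Step 6 — Complex power: S = V·I* = 7.535 - j2.433 VA.
Step 7 — Real power: P = Re(S) = 7.535 W.
Step 8 — Reactive power: Q = Im(S) = -2.433 VAR.
Step 9 — Apparent power: |S| = 7.918 VA.
Step 10 — Power factor: PF = P/|S| = 0.9516 (leading).

(a) P = 7.535 W  (b) Q = -2.433 VAR  (c) S = 7.918 VA  (d) PF = 0.9516 (leading)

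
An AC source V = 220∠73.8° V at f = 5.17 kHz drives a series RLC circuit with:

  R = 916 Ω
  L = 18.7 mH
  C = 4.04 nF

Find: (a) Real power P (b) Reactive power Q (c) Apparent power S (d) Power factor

Step 1 — Angular frequency: ω = 2π·f = 2π·5170 = 3.248e+04 rad/s.
Step 2 — Component impedances:
  R: Z = R = 916 Ω
  L: Z = jωL = j·3.248e+04·0.0187 = 0 + j607.5 Ω
  C: Z = 1/(jωC) = -j/(ω·C) = 0 - j7620 Ω
Step 3 — Series combination: Z_total = R + L + C = 916 - j7012 Ω = 7072∠-82.6° Ω.
Step 4 — Source phasor: V = 220∠73.8° V = 61.38 + j211.3 V.
Step 5 — Current: I = V / Z = -0.0285 + j0.01248 A = 0.03111∠156.4° A.
Step 6 — Complex power: S = V·I* = 0.8865 - j6.786 VA.
Step 7 — Real power: P = Re(S) = 0.8865 W.
Step 8 — Reactive power: Q = Im(S) = -6.786 VAR.
Step 9 — Apparent power: |S| = 6.844 VA.
Step 10 — Power factor: PF = P/|S| = 0.1295 (leading).

(a) P = 0.8865 W  (b) Q = -6.786 VAR  (c) S = 6.844 VA  (d) PF = 0.1295 (leading)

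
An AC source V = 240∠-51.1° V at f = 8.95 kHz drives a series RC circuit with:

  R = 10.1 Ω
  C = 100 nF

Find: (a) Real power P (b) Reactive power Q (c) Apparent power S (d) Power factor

Step 1 — Angular frequency: ω = 2π·f = 2π·8950 = 5.623e+04 rad/s.
Step 2 — Component impedances:
  R: Z = R = 10.1 Ω
  C: Z = 1/(jωC) = -j/(ω·C) = 0 - j177.8 Ω
Step 3 — Series combination: Z_total = R + C = 10.1 - j177.8 Ω = 178.1∠-86.7° Ω.
Step 4 — Source phasor: V = 240∠-51.1° V = 150.7 - j186.8 V.
Step 5 — Current: I = V / Z = 1.095 + j0.7853 A = 1.347∠35.6° A.
Step 6 — Complex power: S = V·I* = 18.34 - j322.9 VA.
Step 7 — Real power: P = Re(S) = 18.34 W.
Step 8 — Reactive power: Q = Im(S) = -322.9 VAR.
Step 9 — Apparent power: |S| = 323.4 VA.
Step 10 — Power factor: PF = P/|S| = 0.05671 (leading).

(a) P = 18.34 W  (b) Q = -322.9 VAR  (c) S = 323.4 VA  (d) PF = 0.05671 (leading)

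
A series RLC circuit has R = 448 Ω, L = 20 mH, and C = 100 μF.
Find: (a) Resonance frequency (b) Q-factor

Step 1 — Resonance condition Im(Z)=0 gives ω₀ = 1/√(LC).
Step 2 — ω₀ = 1/√(0.02·0.0001) = 707.1 rad/s.
Step 3 — f₀ = ω₀/(2π) = 112.5 Hz.
Step 4 — Series Q: Q = ω₀L/R = 707.1·0.02/448 = 0.03157.

(a) f₀ = 112.5 Hz  (b) Q = 0.03157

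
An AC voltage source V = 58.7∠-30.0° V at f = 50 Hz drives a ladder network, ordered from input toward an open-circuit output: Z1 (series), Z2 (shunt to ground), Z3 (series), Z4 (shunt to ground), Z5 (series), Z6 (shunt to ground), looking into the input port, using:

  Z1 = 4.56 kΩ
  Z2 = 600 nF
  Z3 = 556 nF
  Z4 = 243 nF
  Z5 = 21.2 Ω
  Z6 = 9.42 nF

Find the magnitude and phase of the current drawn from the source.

Step 1 — Angular frequency: ω = 2π·f = 2π·50 = 314.2 rad/s.
Step 2 — Component impedances:
  Z1: Z = R = 4560 Ω
  Z2: Z = 1/(jωC) = -j/(ω·C) = 0 - j5305 Ω
  Z3: Z = 1/(jωC) = -j/(ω·C) = 0 - j5725 Ω
  Z4: Z = 1/(jωC) = -j/(ω·C) = 0 - j1.31e+04 Ω
  Z5: Z = R = 21.2 Ω
  Z6: Z = 1/(jωC) = -j/(ω·C) = 0 - j3.379e+05 Ω
Step 3 — Ladder network (open output): work backward from the far end, alternating series and parallel combinations. Z_in = 4560 - j4115 Ω = 6142∠-42.1° Ω.
Step 4 — Source phasor: V = 58.7∠-30.0° V = 50.84 - j29.35 V.
Step 5 — Ohm's law: I = V / Z_total = (50.84 - j29.35) / (4560 - j4115) = 0.009346 + j0.001997 A.
Step 6 — Convert to polar: |I| = 0.009557 A, ∠I = 12.1°.

I = 0.009557∠12.1° A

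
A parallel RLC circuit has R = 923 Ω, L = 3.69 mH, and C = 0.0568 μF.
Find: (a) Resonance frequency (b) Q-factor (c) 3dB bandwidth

Step 1 — Resonance: ω₀ = 1/√(LC) = 1/√(0.00369·5.68e-08) = 6.907e+04 rad/s.
Step 2 — f₀ = ω₀/(2π) = 1.099e+04 Hz.
Step 3 — Parallel Q: Q = R/(ω₀L) = 923/(6.907e+04·0.00369) = 3.621.
Step 4 — Bandwidth: Δω = ω₀/Q = 1.907e+04 rad/s; BW = Δω/(2π) = 3036 Hz.

(a) f₀ = 1.099e+04 Hz  (b) Q = 3.621  (c) BW = 3036 Hz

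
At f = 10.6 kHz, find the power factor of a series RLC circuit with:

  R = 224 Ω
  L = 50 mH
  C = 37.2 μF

Step 1 — Angular frequency: ω = 2π·f = 2π·1.06e+04 = 6.66e+04 rad/s.
Step 2 — Component impedances:
  R: Z = R = 224 Ω
  L: Z = jωL = j·6.66e+04·0.05 = 0 + j3330 Ω
  C: Z = 1/(jωC) = -j/(ω·C) = 0 - j0.4036 Ω
Step 3 — Series combination: Z_total = R + L + C = 224 + j3330 Ω = 3337∠86.2° Ω.
Step 4 — Power factor: PF = cos(φ) = Re(Z)/|Z| = 224/3337.2 = 0.06712.
Step 5 — Type: Im(Z) = 3330 ⇒ lagging (phase φ = 86.2°).

PF = 0.06712 (lagging, φ = 86.2°)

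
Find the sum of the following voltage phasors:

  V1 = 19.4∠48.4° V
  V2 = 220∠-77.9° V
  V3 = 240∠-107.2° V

Step 1 — Convert each phasor to rectangular form:
  V1 = 19.4·(cos(48.4°) + j·sin(48.4°)) = 12.88 + j14.51 V
  V2 = 220·(cos(-77.9°) + j·sin(-77.9°)) = 46.12 - j215.1 V
  V3 = 240·(cos(-107.2°) + j·sin(-107.2°)) = -70.97 - j229.3 V
Step 2 — Sum components: V_total = -11.97 - j429.9 V.
Step 3 — Convert to polar: |V_total| = 430 V, ∠V_total = -91.6°.

V_total = 430∠-91.6° V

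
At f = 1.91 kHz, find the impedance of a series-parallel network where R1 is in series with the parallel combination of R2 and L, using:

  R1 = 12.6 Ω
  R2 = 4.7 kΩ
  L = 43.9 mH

Step 1 — Angular frequency: ω = 2π·f = 2π·1910 = 1.2e+04 rad/s.
Step 2 — Component impedances:
  R1: Z = R = 12.6 Ω
  R2: Z = R = 4700 Ω
  L: Z = jωL = j·1.2e+04·0.0439 = 0 + j526.8 Ω
Step 3 — Parallel branch: R2 || L = 1/(1/R2 + 1/L) = 58.32 + j520.3 Ω.
Step 4 — Series with R1: Z_total = R1 + (R2 || L) = 70.92 + j520.3 Ω = 525.1∠82.2° Ω.

Z = 70.92 + j520.3 Ω = 525.1∠82.2° Ω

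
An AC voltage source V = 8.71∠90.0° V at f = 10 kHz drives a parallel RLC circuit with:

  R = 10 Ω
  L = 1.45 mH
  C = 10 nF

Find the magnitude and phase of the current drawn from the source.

Step 1 — Angular frequency: ω = 2π·f = 2π·1e+04 = 6.283e+04 rad/s.
Step 2 — Component impedances:
  R: Z = R = 10 Ω
  L: Z = jωL = j·6.283e+04·0.00145 = 0 + j91.11 Ω
  C: Z = 1/(jωC) = -j/(ω·C) = 0 - j1592 Ω
Step 3 — Parallel combination: 1/Z_total = 1/R + 1/L + 1/C; Z_total = 9.894 + j1.024 Ω = 9.947∠5.9° Ω.
Step 4 — Source phasor: V = 8.71∠90.0° V = 0 + j8.71 V.
Step 5 — Ohm's law: I = V / Z_total = (0 + j8.71) / (9.894 + j1.024) = 0.09013 + j0.871 A.
Step 6 — Convert to polar: |I| = 0.8757 A, ∠I = 84.1°.

I = 0.8757∠84.1° A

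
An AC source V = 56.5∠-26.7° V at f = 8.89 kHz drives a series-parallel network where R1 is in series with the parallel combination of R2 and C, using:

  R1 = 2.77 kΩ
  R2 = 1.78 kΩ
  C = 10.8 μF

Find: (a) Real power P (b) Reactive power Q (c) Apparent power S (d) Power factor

Step 1 — Angular frequency: ω = 2π·f = 2π·8890 = 5.586e+04 rad/s.
Step 2 — Component impedances:
  R1: Z = R = 2770 Ω
  R2: Z = R = 1780 Ω
  C: Z = 1/(jωC) = -j/(ω·C) = 0 - j1.658 Ω
Step 3 — Parallel branch: R2 || C = 1/(1/R2 + 1/C) = 0.001544 - j1.658 Ω.
Step 4 — Series with R1: Z_total = R1 + (R2 || C) = 2770 - j1.658 Ω = 2770∠-0.0° Ω.
Step 5 — Source phasor: V = 56.5∠-26.7° V = 50.48 - j25.39 V.
Step 6 — Current: I = V / Z = 0.01823 - j0.009154 A = 0.0204∠-26.7° A.
Step 7 — Complex power: S = V·I* = 1.152 - j0.0006897 VA.
Step 8 — Real power: P = Re(S) = 1.152 W.
Step 9 — Reactive power: Q = Im(S) = -0.0006897 VAR.
Step 10 — Apparent power: |S| = 1.152 VA.
Step 11 — Power factor: PF = P/|S| = 1 (leading).

(a) P = 1.152 W  (b) Q = -0.0006897 VAR  (c) S = 1.152 VA  (d) PF = 1 (leading)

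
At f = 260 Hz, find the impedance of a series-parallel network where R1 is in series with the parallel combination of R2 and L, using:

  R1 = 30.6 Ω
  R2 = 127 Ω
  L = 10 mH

Step 1 — Angular frequency: ω = 2π·f = 2π·260 = 1634 rad/s.
Step 2 — Component impedances:
  R1: Z = R = 30.6 Ω
  R2: Z = R = 127 Ω
  L: Z = jωL = j·1634·0.01 = 0 + j16.34 Ω
Step 3 — Parallel branch: R2 || L = 1/(1/R2 + 1/L) = 2.067 + j16.07 Ω.
Step 4 — Series with R1: Z_total = R1 + (R2 || L) = 32.67 + j16.07 Ω = 36.41∠26.2° Ω.

Z = 32.67 + j16.07 Ω = 36.41∠26.2° Ω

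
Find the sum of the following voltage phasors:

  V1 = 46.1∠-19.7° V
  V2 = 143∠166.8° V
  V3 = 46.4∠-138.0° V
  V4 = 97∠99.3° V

Step 1 — Convert each phasor to rectangular form:
  V1 = 46.1·(cos(-19.7°) + j·sin(-19.7°)) = 43.4 - j15.54 V
  V2 = 143·(cos(166.8°) + j·sin(166.8°)) = -139.2 + j32.65 V
  V3 = 46.4·(cos(-138.0°) + j·sin(-138.0°)) = -34.48 - j31.05 V
  V4 = 97·(cos(99.3°) + j·sin(99.3°)) = -15.68 + j95.73 V
Step 2 — Sum components: V_total = -146 + j81.79 V.
Step 3 — Convert to polar: |V_total| = 167.3 V, ∠V_total = 150.7°.

V_total = 167.3∠150.7° V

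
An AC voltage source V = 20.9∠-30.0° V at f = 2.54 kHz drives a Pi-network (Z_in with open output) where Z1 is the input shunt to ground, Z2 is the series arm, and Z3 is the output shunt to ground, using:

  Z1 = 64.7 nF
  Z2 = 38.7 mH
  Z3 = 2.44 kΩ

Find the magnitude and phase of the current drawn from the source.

Step 1 — Angular frequency: ω = 2π·f = 2π·2540 = 1.596e+04 rad/s.
Step 2 — Component impedances:
  Z1: Z = 1/(jωC) = -j/(ω·C) = 0 - j968.5 Ω
  Z2: Z = jωL = j·1.596e+04·0.0387 = 0 + j617.6 Ω
  Z3: Z = R = 2440 Ω
Step 3 — With open output, the series arm Z2 and the output shunt Z3 appear in series to ground: Z2 + Z3 = 2440 + j617.6 Ω.
Step 4 — Parallel with input shunt Z1: Z_in = Z1 || (Z2 + Z3) = 376.6 - j914.3 Ω = 988.8∠-67.6° Ω.
Step 5 — Source phasor: V = 20.9∠-30.0° V = 18.1 - j10.45 V.
Step 6 — Ohm's law: I = V / Z_total = (18.1 - j10.45) / (376.6 - j914.3) = 0.01674 + j0.0129 A.
Step 7 — Convert to polar: |I| = 0.02114 A, ∠I = 37.6°.

I = 0.02114∠37.6° A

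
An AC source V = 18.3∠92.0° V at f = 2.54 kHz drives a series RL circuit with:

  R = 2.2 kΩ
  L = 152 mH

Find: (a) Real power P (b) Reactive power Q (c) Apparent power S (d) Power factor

Step 1 — Angular frequency: ω = 2π·f = 2π·2540 = 1.596e+04 rad/s.
Step 2 — Component impedances:
  R: Z = R = 2200 Ω
  L: Z = jωL = j·1.596e+04·0.152 = 0 + j2426 Ω
Step 3 — Series combination: Z_total = R + L = 2200 + j2426 Ω = 3275∠47.8° Ω.
Step 4 — Source phasor: V = 18.3∠92.0° V = -0.6387 + j18.29 V.
Step 5 — Current: I = V / Z = 0.004006 + j0.003896 A = 0.005588∠44.2° A.
Step 6 — Complex power: S = V·I* = 0.0687 + j0.07575 VA.
Step 7 — Real power: P = Re(S) = 0.0687 W.
Step 8 — Reactive power: Q = Im(S) = 0.07575 VAR.
Step 9 — Apparent power: |S| = 0.1023 VA.
Step 10 — Power factor: PF = P/|S| = 0.6718 (lagging).

(a) P = 0.0687 W  (b) Q = 0.07575 VAR  (c) S = 0.1023 VA  (d) PF = 0.6718 (lagging)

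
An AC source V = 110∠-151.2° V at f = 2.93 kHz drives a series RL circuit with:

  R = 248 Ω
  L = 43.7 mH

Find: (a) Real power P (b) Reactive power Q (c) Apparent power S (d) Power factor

Step 1 — Angular frequency: ω = 2π·f = 2π·2930 = 1.841e+04 rad/s.
Step 2 — Component impedances:
  R: Z = R = 248 Ω
  L: Z = jωL = j·1.841e+04·0.0437 = 0 + j804.5 Ω
Step 3 — Series combination: Z_total = R + L = 248 + j804.5 Ω = 841.9∠72.9° Ω.
Step 4 — Source phasor: V = 110∠-151.2° V = -96.39 - j52.99 V.
Step 5 — Current: I = V / Z = -0.09388 + j0.09088 A = 0.1307∠135.9° A.
Step 6 — Complex power: S = V·I* = 4.234 + j13.74 VA.
Step 7 — Real power: P = Re(S) = 4.234 W.
Step 8 — Reactive power: Q = Im(S) = 13.74 VAR.
Step 9 — Apparent power: |S| = 14.37 VA.
Step 10 — Power factor: PF = P/|S| = 0.2946 (lagging).

(a) P = 4.234 W  (b) Q = 13.74 VAR  (c) S = 14.37 VA  (d) PF = 0.2946 (lagging)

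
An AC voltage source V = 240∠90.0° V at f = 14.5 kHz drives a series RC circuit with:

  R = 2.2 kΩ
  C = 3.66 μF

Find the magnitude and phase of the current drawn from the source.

Step 1 — Angular frequency: ω = 2π·f = 2π·1.45e+04 = 9.111e+04 rad/s.
Step 2 — Component impedances:
  R: Z = R = 2200 Ω
  C: Z = 1/(jωC) = -j/(ω·C) = 0 - j2.999 Ω
Step 3 — Series combination: Z_total = R + C = 2200 - j2.999 Ω = 2200∠-0.1° Ω.
Step 4 — Source phasor: V = 240∠90.0° V = 0 + j240 V.
Step 5 — Ohm's law: I = V / Z_total = (0 + j240) / (2200 - j2.999) = -0.0001487 + j0.1091 A.
Step 6 — Convert to polar: |I| = 0.1091 A, ∠I = 90.1°.

I = 0.1091∠90.1° A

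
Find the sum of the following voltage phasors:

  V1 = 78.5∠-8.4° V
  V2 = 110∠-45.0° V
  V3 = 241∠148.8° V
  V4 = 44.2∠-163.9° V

Step 1 — Convert each phasor to rectangular form:
  V1 = 78.5·(cos(-8.4°) + j·sin(-8.4°)) = 77.66 - j11.47 V
  V2 = 110·(cos(-45.0°) + j·sin(-45.0°)) = 77.78 - j77.78 V
  V3 = 241·(cos(148.8°) + j·sin(148.8°)) = -206.1 + j124.8 V
  V4 = 44.2·(cos(-163.9°) + j·sin(-163.9°)) = -42.47 - j12.26 V
Step 2 — Sum components: V_total = -93.17 + j23.34 V.
Step 3 — Convert to polar: |V_total| = 96.05 V, ∠V_total = 165.9°.

V_total = 96.05∠165.9° V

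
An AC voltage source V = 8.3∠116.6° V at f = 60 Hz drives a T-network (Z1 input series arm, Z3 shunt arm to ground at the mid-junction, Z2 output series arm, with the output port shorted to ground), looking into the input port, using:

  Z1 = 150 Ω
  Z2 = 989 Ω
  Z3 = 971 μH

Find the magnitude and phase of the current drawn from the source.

Step 1 — Angular frequency: ω = 2π·f = 2π·60 = 377 rad/s.
Step 2 — Component impedances:
  Z1: Z = R = 150 Ω
  Z2: Z = R = 989 Ω
  Z3: Z = jωL = j·377·0.000971 = 0 + j0.3661 Ω
Step 3 — With the output port shorted to ground, the output series arm Z2 runs from the junction to ground; the shunt arm Z3 also runs from the junction to ground. They appear in parallel: Z3 || Z2 = 0.0001355 + j0.3661 Ω.
Step 4 — Series with input arm Z1: Z_in = Z1 + (Z3 || Z2) = 150 + j0.3661 Ω = 150∠0.1° Ω.
Step 5 — Source phasor: V = 8.3∠116.6° V = -3.716 + j7.421 V.
Step 6 — Ohm's law: I = V / Z_total = (-3.716 + j7.421) / (150 + j0.3661) = -0.02466 + j0.04954 A.
Step 7 — Convert to polar: |I| = 0.05533 A, ∠I = 116.5°.

I = 0.05533∠116.5° A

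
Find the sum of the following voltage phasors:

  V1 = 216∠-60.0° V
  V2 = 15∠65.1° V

Step 1 — Convert each phasor to rectangular form:
  V1 = 216·(cos(-60.0°) + j·sin(-60.0°)) = 108 - j187.1 V
  V2 = 15·(cos(65.1°) + j·sin(65.1°)) = 6.316 + j13.61 V
Step 2 — Sum components: V_total = 114.3 - j173.5 V.
Step 3 — Convert to polar: |V_total| = 207.7 V, ∠V_total = -56.6°.

V_total = 207.7∠-56.6° V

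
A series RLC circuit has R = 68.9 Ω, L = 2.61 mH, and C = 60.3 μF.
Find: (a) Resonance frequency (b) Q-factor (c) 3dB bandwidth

Step 1 — Resonance condition Im(Z)=0 gives ω₀ = 1/√(LC).
Step 2 — ω₀ = 1/√(0.00261·6.03e-05) = 2521 rad/s.
Step 3 — f₀ = ω₀/(2π) = 401.2 Hz.
Step 4 — Series Q: Q = ω₀L/R = 2521·0.00261/68.9 = 0.09549.
Step 5 — 3dB bandwidth: Δω = ω₀/Q = 2.64e+04 rad/s; BW = Δω/(2π) = 4201 Hz.

(a) f₀ = 401.2 Hz  (b) Q = 0.09549  (c) BW = 4201 Hz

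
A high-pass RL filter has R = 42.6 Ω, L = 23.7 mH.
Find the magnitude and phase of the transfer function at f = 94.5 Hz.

Step 1 — Angular frequency: ω = 2π·94.5 = 593.8 rad/s.
Step 2 — Transfer function: H(jω) = jωL/(R + jωL).
Step 3 — Numerator jωL = j·14.07; denominator R + jωL = 42.6 + j14.07.
Step 4 — H = 0.09838 + j0.2978.
Step 5 — Magnitude: |H| = 0.3137 (-10.1 dB); phase: φ = 71.7°.

|H| = 0.3137 (-10.1 dB), φ = 71.7°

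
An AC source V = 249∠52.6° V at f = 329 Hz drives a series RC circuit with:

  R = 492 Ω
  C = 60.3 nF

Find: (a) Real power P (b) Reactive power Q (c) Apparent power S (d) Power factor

Step 1 — Angular frequency: ω = 2π·f = 2π·329 = 2067 rad/s.
Step 2 — Component impedances:
  R: Z = R = 492 Ω
  C: Z = 1/(jωC) = -j/(ω·C) = 0 - j8022 Ω
Step 3 — Series combination: Z_total = R + C = 492 - j8022 Ω = 8038∠-86.5° Ω.
Step 4 — Source phasor: V = 249∠52.6° V = 151.2 + j197.8 V.
Step 5 — Current: I = V / Z = -0.02341 + j0.02029 A = 0.03098∠139.1° A.
Step 6 — Complex power: S = V·I* = 0.4722 - j7.699 VA.
Step 7 — Real power: P = Re(S) = 0.4722 W.
Step 8 — Reactive power: Q = Im(S) = -7.699 VAR.
Step 9 — Apparent power: |S| = 7.714 VA.
Step 10 — Power factor: PF = P/|S| = 0.06121 (leading).

(a) P = 0.4722 W  (b) Q = -7.699 VAR  (c) S = 7.714 VA  (d) PF = 0.06121 (leading)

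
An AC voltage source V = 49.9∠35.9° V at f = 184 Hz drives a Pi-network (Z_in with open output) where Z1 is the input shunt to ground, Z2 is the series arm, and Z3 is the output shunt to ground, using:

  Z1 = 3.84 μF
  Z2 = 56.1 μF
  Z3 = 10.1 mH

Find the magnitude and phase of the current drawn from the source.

Step 1 — Angular frequency: ω = 2π·f = 2π·184 = 1156 rad/s.
Step 2 — Component impedances:
  Z1: Z = 1/(jωC) = -j/(ω·C) = 0 - j225.3 Ω
  Z2: Z = 1/(jωC) = -j/(ω·C) = 0 - j15.42 Ω
  Z3: Z = jωL = j·1156·0.0101 = 0 + j11.68 Ω
Step 3 — With open output, the series arm Z2 and the output shunt Z3 appear in series to ground: Z2 + Z3 = 0 - j3.742 Ω.
Step 4 — Parallel with input shunt Z1: Z_in = Z1 || (Z2 + Z3) = 0 - j3.681 Ω = 3.681∠-90.0° Ω.
Step 5 — Source phasor: V = 49.9∠35.9° V = 40.42 + j29.26 V.
Step 6 — Ohm's law: I = V / Z_total = (40.42 + j29.26) / (0 - j3.681) = -7.95 + j10.98 A.
Step 7 — Convert to polar: |I| = 13.56 A, ∠I = 125.9°.

I = 13.56∠125.9° A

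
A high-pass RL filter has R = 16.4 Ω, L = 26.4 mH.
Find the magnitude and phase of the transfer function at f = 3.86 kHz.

Step 1 — Angular frequency: ω = 2π·3860 = 2.425e+04 rad/s.
Step 2 — Transfer function: H(jω) = jωL/(R + jωL).
Step 3 — Numerator jωL = j·640.3; denominator R + jωL = 16.4 + j640.3.
Step 4 — H = 0.9993 + j0.0256.
Step 5 — Magnitude: |H| = 0.9997 (-0.0 dB); phase: φ = 1.5°.

|H| = 0.9997 (-0.0 dB), φ = 1.5°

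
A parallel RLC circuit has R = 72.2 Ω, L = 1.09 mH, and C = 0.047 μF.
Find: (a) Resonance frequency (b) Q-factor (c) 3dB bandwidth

Step 1 — Resonance: ω₀ = 1/√(LC) = 1/√(0.00109·4.7e-08) = 1.397e+05 rad/s.
Step 2 — f₀ = ω₀/(2π) = 2.224e+04 Hz.
Step 3 — Parallel Q: Q = R/(ω₀L) = 72.2/(1.397e+05·0.00109) = 0.4741.
Step 4 — Bandwidth: Δω = ω₀/Q = 2.947e+05 rad/s; BW = Δω/(2π) = 4.69e+04 Hz.

(a) f₀ = 2.224e+04 Hz  (b) Q = 0.4741  (c) BW = 4.69e+04 Hz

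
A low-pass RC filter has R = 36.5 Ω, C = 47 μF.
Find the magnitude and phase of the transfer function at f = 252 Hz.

Step 1 — Angular frequency: ω = 2π·252 = 1583 rad/s.
Step 2 — Transfer function: H(jω) = 1/(1 + jωRC).
Step 3 — Denominator: 1 + jωRC = 1 + j·1583·36.5·4.7e-05 = 1 + j2.716.
Step 4 — H = 0.1194 - j0.3242.
Step 5 — Magnitude: |H| = 0.3455 (-9.2 dB); phase: φ = -69.8°.

|H| = 0.3455 (-9.2 dB), φ = -69.8°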